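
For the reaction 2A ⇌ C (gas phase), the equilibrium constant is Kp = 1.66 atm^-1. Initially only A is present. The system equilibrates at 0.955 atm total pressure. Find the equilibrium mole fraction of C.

Basis: 1 mol A initially; let X = conversion of A. Extent ξ = 0.5X.
At extent ξ: n_A = 1 − X; n_C = 0.5X.
n_T = Σnᵢ = 1 − 0.5X.
y_i = n_i/n_T, p_i = y_i·P. Kp = p_C / (p_A^2).
Setting this equal to 1.66 atm^-1 and taking the physical root (0 < X < 1) gives X = 0.631.
Then n_C = 0.315, n_T = 0.685, so y_C = 0.461.

y_C = 0.461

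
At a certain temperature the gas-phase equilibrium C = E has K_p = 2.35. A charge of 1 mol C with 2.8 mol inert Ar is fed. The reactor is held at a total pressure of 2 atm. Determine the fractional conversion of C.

Take 1 mol C as basis and let X be its fractional conversion, so ξ = X.
Mole table: n_C = 1 − X; n_E = X; n_I = 2.8 (inert).
n_T stays at 3.8 (no change in mole number).
Mole fractions y_i = n_i/n_T; K_p = p_E / (p_C) with p_i = y_i·P.
Equating to 2.35 and solving on 0 < X < 1: X = 0.701.

X = 0.701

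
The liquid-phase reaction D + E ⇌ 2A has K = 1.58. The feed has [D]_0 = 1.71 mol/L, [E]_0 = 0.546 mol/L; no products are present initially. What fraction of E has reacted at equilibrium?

X = 0.617

Let X = conversion of E; extent ξ = 0.546·X mol/L.
Concentrations: [D] = 1.71 − 0.546X; [E] = 0.546 − 0.546X; [A] = 1.09X.
K = [A]^2 / ([D] [E]).
Equating to 1.58: the physical root is X = 0.617.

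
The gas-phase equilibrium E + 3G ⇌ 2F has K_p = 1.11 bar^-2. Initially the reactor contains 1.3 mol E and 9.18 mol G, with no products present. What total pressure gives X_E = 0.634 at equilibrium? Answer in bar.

Take 1.3 mol E as basis and let X be its fractional conversion, so ξ = 1.3X.
Species balance: n_E = 1.3 − 1.3X; n_G = 9.18 − 3.9X; n_F = 2.6X.
Summing: n_T = 10.5 − 2.6X.
K_p = p_F^2 / (p_E p_G^3) with p_i = (n_i/n_T)·P.
At X = 0.634: the mole-fraction product g(X) = Π y_i^ν_i = 1.476. Since K_p = g(X)·P^{-2}, P = (g/K_p)^(1/2) = (1.476/1.11)^(1/2) = 1.15 bar.

P = 1.15 bar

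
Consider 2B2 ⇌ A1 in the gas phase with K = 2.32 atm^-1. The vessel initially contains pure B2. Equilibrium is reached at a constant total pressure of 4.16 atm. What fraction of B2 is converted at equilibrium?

Basis: 1 mol B2 initially; let X = conversion of B2. Extent ξ = 0.5X.
At extent ξ: n_B2 = 1 − X; n_A1 = 0.5X.
Total moles n_T = 1 − 0.5X.
With p_i = (n_i/n_T)P, K = p_A1 / (p_B2^2).
Setting this equal to 2.32 atm^-1 and taking the physical root (0 < X < 1) gives X = 0.841.

X = 0.841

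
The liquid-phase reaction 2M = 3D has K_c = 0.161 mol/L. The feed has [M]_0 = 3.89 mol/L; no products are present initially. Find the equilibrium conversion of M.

X = 0.199

Let X = conversion of M; extent ξ = 3.89X/2 mol/L.
Concentrations: [M] = 3.89 − 3.89X; [D] = 5.83X.
K_c = [D]^3 / ([M]^2).
This equals 0.161 at X = 0.199 (the root in 0 < X < 1).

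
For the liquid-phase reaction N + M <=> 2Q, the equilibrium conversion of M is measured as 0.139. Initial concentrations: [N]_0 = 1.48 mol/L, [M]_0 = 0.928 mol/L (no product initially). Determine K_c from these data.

Let X = conversion of M.
Concentrations: [N] = 1.48 − 0.928X; [M] = 0.928 − 0.928X; [Q] = 1.86X.
At X = 0.139: [N] = 1.35, [M] = 0.799, [Q] = 0.258.
K_c = [Q]^2 / ([N] [M]) = 0.0617.

K_c = 0.0617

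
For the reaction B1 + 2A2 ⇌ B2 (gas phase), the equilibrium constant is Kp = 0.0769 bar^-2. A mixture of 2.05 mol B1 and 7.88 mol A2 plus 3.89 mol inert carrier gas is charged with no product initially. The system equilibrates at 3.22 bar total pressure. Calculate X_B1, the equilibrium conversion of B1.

X = 0.191

Let X = conversion of B1 (basis 2.05 mol B1); extent of reaction ξ = 2.05X.
Species balance: n_B1 = 2.05 − 2.05X; n_A2 = 7.88 − 4.1X; n_B2 = 2.05X; n_I = 3.89 (inert).
Total moles n_T = 13.8 − 4.1X.
With p_i = (n_i/n_T)P, Kp = p_B2 / (p_B1 p_A2^2).
Substituting and setting equal to 0.0769 bar^-2 gives a polynomial in X; the root in (0,1) is X = 0.191.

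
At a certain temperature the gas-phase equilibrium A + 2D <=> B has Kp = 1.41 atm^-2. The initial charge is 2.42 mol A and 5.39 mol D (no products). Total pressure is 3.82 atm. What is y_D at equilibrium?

Let X = conversion of A (basis 2.42 mol A); extent of reaction ξ = 2.42X.
At extent ξ: n_A = 2.42 − 2.42X; n_D = 5.39 − 4.84X; n_B = 2.42X.
Summing: n_T = 7.81 − 4.84X.
With p_i = (n_i/n_T)P, Kp = p_B / (p_A p_D^2).
Setting this equal to 1.41 atm^-2 and taking the physical root (0 < X < 1) gives X = 0.772.
Then n_D = 1.65, n_T = 4.07, so y_D = 0.406.

y_D = 0.406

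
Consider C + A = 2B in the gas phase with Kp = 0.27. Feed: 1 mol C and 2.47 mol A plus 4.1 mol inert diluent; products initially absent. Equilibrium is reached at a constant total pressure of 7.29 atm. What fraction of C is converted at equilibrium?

Let X = conversion of C (basis 1 mol C); extent of reaction ξ = X.
Species balance: n_C = 1 − X; n_A = 2.47 − X; n_B = 2X; n_I = 4.1 (inert).
n_T stays at 7.57 (no change in mole number).
With p_i = (n_i/n_T)P, Kp = p_B^2 / (p_C p_A).
Equating to 0.27 and solving on 0 < X < 1: X = 0.316.

X = 0.316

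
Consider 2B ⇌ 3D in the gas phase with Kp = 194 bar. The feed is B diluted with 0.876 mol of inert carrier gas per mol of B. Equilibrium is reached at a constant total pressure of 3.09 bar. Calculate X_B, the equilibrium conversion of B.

X = 0.875

Basis: 1 mol B initially; let X = conversion of B. Extent ξ = 0.5X.
Mole table: n_B = 1 − X; n_D = 1.5X; n_I = 0.876 (inert).
Total moles n_T = 1.88 + 0.5X.
Mole fractions y_i = n_i/n_T; Kp = p_D^3 / (p_B^2) with p_i = y_i·P.
This yields a degree-3 equation in X; solving on (0,1), X = 0.875.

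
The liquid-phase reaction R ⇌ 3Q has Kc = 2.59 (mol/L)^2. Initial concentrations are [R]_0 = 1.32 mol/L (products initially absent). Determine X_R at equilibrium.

X = 0.332

Let X = conversion of R; extent ξ = 1.32·X mol/L.
Concentrations: [R] = 1.32 − 1.32X; [Q] = 3.96X.
Kc = [Q]^3 / ([R]).
This equals 2.59 at X = 0.332 (the root in 0 < X < 1).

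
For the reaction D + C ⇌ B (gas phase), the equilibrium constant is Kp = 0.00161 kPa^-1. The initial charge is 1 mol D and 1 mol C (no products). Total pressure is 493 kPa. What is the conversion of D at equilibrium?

Take 1 mol D as basis and let X be its fractional conversion, so ξ = X.
Moles: n_D = 1 − X; n_C = 1 − X; n_B = X.
n_T = Σnᵢ = 2 − X.
With p_i = (n_i/n_T)P, Kp = p_B / (p_D p_C).
Substituting and setting equal to 0.00161 kPa^-1 gives a polynomial in X; the root in (0,1) is X = 0.253.

X = 0.253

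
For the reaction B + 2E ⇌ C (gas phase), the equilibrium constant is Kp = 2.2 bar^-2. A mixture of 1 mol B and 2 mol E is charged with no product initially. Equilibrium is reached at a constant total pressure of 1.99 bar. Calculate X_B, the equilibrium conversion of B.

X = 0.619

Basis: 1 mol B initially; let X = conversion of B. Extent ξ = X.
Mole table: n_B = 1 − X; n_E = 2 − 2X; n_C = X.
n_T = Σnᵢ = 3 − 2X.
With p_i = (n_i/n_T)P, Kp = p_C / (p_B p_E^2).
Setting this equal to 2.2 bar^-2 and taking the physical root (0 < X < 1) gives X = 0.619.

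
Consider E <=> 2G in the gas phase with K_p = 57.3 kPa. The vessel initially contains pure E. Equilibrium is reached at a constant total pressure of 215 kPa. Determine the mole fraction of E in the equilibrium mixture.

Let X = conversion of E (basis 1 mol E); extent of reaction ξ = X.
Species balance: n_E = 1 − X; n_G = 2X.
n_T = Σnᵢ = 1 + X.
y_i = n_i/n_T, p_i = y_i·P. K_p = p_G^2 / (p_E).
Substituting and setting equal to 57.3 kPa gives a polynomial in X; the root in (0,1) is X = 0.250.
Then n_E = 0.75, n_T = 1.25, so y_E = 0.600.

y_E = 0.600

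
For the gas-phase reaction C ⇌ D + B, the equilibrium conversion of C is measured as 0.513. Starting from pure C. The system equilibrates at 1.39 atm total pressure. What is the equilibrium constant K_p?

Basis: 1 mol C initially; let X = conversion of C. Extent ξ = X.
At extent ξ: n_C = 1 − X; n_D = X; n_B = X.
n_T = Σnᵢ = 1 + X.
At X = 0.513: n_C = 0.487, n_D = 0.513, n_B = 0.513, n_T = 1.51.
p_i = (n_i/n_T)·P. K_p = p_D p_B / (p_C) = 0.496 atm.

K_p = 0.496 atm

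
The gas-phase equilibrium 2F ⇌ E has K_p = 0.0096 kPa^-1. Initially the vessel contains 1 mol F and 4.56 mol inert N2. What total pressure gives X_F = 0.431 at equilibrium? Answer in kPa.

P = 371 kPa

Let X = conversion of F (basis 1 mol F); extent of reaction ξ = 0.5X.
Mole table: n_F = 1 − X; n_E = 0.5X; n_I = 4.56 (inert).
n_T = Σnᵢ = 5.56 − 0.5X.
K_p = p_E / (p_F^2) with p_i = (n_i/n_T)·P.
At X = 0.431: the mole-fraction product g(X) = Π y_i^ν_i = 3.557. Since K_p = g(X)·P^{-1}, P = (g/K_p)^(1/1) = (3.557/0.0096)^(1/1) = 371 kPa.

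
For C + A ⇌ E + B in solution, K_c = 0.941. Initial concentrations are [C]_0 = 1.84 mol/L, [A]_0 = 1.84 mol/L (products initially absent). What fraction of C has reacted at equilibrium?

X = 0.492

Let X = conversion of C; extent ξ = 1.84·X mol/L.
Concentrations: [C] = 1.84 − 1.84X; [A] = 1.84 − 1.84X; [E] = 1.84X; [B] = 1.84X.
K_c = [E] [B] / ([C] [A]).
Solving K_c = 0.941 for X ∈ (0,1): X = 0.492.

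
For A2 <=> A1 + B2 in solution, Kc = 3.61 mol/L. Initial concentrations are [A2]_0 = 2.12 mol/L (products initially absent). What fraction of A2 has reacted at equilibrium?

Let X = conversion of A2; extent ξ = 2.12·X mol/L.
Concentrations: [A2] = 2.12 − 2.12X; [A1] = 2.12X; [B2] = 2.12X.
Kc = [A1] [B2] / ([A2]).
Setting equal to 3.61 and solving for X on (0,1) gives X = 0.707.

X = 0.707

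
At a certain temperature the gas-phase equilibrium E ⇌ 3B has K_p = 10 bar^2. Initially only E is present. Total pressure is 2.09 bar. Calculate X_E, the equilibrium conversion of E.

X = 0.552

Take 1 mol E as basis and let X be its fractional conversion, so ξ = X.
Moles: n_E = 1 − X; n_B = 3X.
Total moles n_T = 1 + 2X.
With p_i = (n_i/n_T)P, K_p = p_B^3 / (p_E).
This yields a degree-3 equation in X; solving on (0,1), X = 0.552.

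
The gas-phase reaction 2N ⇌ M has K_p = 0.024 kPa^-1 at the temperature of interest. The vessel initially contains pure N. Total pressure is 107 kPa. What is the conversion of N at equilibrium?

X = 0.702

Let X = conversion of N (basis 1 mol N); extent of reaction ξ = 0.5X.
Moles: n_N = 1 − X; n_M = 0.5X.
n_T = Σnᵢ = 1 − 0.5X.
Mole fractions y_i = n_i/n_T; K_p = p_M / (p_N^2) with p_i = y_i·P.
Substituting and setting equal to 0.024 kPa^-1 gives a polynomial in X; the root in (0,1) is X = 0.702.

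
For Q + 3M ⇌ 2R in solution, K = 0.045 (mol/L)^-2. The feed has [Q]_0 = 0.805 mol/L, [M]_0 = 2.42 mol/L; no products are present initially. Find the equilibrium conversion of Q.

X = 0.250

Let X = conversion of Q; extent ξ = 0.805·X mol/L.
Concentrations: [Q] = 0.805 − 0.805X; [M] = 2.42 − 2.42X; [R] = 1.61X.
K = [R]^2 / ([Q] [M]^3).
This equals 0.045 at X = 0.250 (the root in 0 < X < 1).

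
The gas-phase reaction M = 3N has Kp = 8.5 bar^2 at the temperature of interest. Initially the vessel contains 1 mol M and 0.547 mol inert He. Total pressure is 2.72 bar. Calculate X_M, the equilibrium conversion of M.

X = 0.516

Let X = conversion of M (basis 1 mol M); extent of reaction ξ = X.
Moles: n_M = 1 − X; n_N = 3X; n_I = 0.547 (inert).
Summing: n_T = 1.55 + 2X.
With p_i = (n_i/n_T)P, Kp = p_N^3 / (p_M).
Equating to 8.5 bar^2 and solving on 0 < X < 1: X = 0.516.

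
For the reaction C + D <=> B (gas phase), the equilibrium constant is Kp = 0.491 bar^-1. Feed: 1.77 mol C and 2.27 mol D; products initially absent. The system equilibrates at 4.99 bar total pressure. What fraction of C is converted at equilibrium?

Basis: 1.77 mol C initially; let X = conversion of C. Extent ξ = 1.77X.
Mole table: n_C = 1.77 − 1.77X; n_D = 2.27 − 1.77X; n_B = 1.77X.
n_T = Σnᵢ = 4.04 − 1.77X.
With p_i = (n_i/n_T)P, Kp = p_B / (p_C p_D).
Substituting and setting equal to 0.491 bar^-1 gives a polynomial in X; the root in (0,1) is X = 0.515.

X = 0.515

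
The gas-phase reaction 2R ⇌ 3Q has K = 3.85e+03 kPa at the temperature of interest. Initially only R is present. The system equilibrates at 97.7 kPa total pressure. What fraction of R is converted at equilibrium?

X = 0.818

Take 1 mol R as basis and let X be its fractional conversion, so ξ = 0.5X.
At extent ξ: n_R = 1 − X; n_Q = 1.5X.
Summing: n_T = 1 + 0.5X.
y_i = n_i/n_T, p_i = y_i·P. K = p_Q^3 / (p_R^2).
Substituting and setting equal to 3.85e+03 kPa gives a polynomial in X; the root in (0,1) is X = 0.818.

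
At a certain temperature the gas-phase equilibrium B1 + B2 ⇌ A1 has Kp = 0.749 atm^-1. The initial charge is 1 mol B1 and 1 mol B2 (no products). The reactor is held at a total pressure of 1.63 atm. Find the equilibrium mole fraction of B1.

Let X = conversion of B1 (basis 1 mol B1); extent of reaction ξ = X.
Moles: n_B1 = 1 − X; n_B2 = 1 − X; n_A1 = X.
Summing: n_T = 2 − X.
Mole fractions y_i = n_i/n_T; Kp = p_A1 / (p_B1 p_B2) with p_i = y_i·P.
Equating to 0.749 atm^-1 and solving on 0 < X < 1: X = 0.329.
Then n_B1 = 0.671, n_T = 1.67, so y_B1 = 0.402.

y_B1 = 0.402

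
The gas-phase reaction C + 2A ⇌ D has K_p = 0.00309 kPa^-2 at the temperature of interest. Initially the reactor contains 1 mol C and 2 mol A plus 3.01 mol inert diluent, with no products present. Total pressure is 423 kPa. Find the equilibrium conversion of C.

X = 0.808

Basis: 1 mol C initially; let X = conversion of C. Extent ξ = X.
Moles: n_C = 1 − X; n_A = 2 − 2X; n_D = X; n_I = 3.01 (inert).
Summing: n_T = 6.01 − 2X.
With p_i = (n_i/n_T)P, K_p = p_D / (p_C p_A^2).
Substituting and setting equal to 0.00309 kPa^-2 gives a polynomial in X; the root in (0,1) is X = 0.808.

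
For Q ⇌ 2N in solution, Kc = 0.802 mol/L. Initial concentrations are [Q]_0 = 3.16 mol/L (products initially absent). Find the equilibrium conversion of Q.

Let X = conversion of Q; extent ξ = 3.16·X mol/L.
Concentrations: [Q] = 3.16 − 3.16X; [N] = 6.32X.
Kc = [N]^2 / ([Q]).
Equating to 0.802 mol/L: the physical root is X = 0.222.

X = 0.222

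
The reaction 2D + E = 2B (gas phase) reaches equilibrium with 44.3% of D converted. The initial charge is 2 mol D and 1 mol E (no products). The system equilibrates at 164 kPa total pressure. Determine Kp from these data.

Let X = conversion of D (basis 2 mol D); extent of reaction ξ = X.
Mole table: n_D = 2 − 2X; n_E = 1 − X; n_B = 2X.
Summing: n_T = 3 − X.
At X = 0.443: n_D = 1.11, n_E = 0.557, n_B = 0.886, n_T = 2.56.
p_i = (n_i/n_T)·P. Kp = p_B^2 / (p_D^2 p_E) = 0.0177 kPa^-1.

Kp = 0.0177 kPa^-1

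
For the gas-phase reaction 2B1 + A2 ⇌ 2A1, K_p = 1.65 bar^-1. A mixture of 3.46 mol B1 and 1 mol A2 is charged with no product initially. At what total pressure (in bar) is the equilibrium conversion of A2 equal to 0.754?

P = 5.45 bar

Let X = conversion of A2 (basis 1 mol A2); extent of reaction ξ = X.
Mole table: n_B1 = 3.46 − 2X; n_A2 = 1 − X; n_A1 = 2X.
Total moles n_T = 4.46 − X.
K_p = p_A1^2 / (p_B1^2 p_A2) with p_i = (n_i/n_T)·P.
At X = 0.754: the mole-fraction product g(X) = Π y_i^ν_i = 8.991. Since K_p = g(X)·P^{-1}, P = (g/K_p)^(1/1) = (8.991/1.65)^(1/1) = 5.45 bar.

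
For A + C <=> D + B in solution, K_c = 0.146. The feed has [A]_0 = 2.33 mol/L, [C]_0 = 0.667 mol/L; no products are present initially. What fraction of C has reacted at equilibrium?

X = 0.479

Let X = conversion of C; extent ξ = 0.667·X mol/L.
Concentrations: [A] = 2.33 − 0.667X; [C] = 0.667 − 0.667X; [D] = 0.667X; [B] = 0.667X.
K_c = [D] [B] / ([A] [C]).
Equating to 0.146: the physical root is X = 0.479.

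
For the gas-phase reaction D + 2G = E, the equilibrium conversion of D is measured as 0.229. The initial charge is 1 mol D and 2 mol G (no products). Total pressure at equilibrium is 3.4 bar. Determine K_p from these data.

K_p = 0.0698 bar^-2

Let X = conversion of D (basis 1 mol D); extent of reaction ξ = X.
At extent ξ: n_D = 1 − X; n_G = 2 − 2X; n_E = X.
Total moles n_T = 3 − 2X.
At X = 0.229: n_D = 0.771, n_G = 1.54, n_E = 0.229, n_T = 2.54.
p_i = (n_i/n_T)·P. K_p = p_E / (p_D p_G^2) = 0.0698 bar^-2.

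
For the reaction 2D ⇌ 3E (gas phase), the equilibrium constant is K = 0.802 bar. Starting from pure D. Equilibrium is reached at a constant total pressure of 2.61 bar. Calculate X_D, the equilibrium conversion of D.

X = 0.355

Basis: 1 mol D initially; let X = conversion of D. Extent ξ = 0.5X.
Mole table: n_D = 1 − X; n_E = 1.5X.
n_T = Σnᵢ = 1 + 0.5X.
y_i = n_i/n_T, p_i = y_i·P. K = p_E^3 / (p_D^2).
Setting this equal to 0.802 bar and taking the physical root (0 < X < 1) gives X = 0.355.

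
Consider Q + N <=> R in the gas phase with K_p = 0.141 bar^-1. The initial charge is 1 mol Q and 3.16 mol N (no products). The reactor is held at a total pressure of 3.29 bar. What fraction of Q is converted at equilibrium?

Let X = conversion of Q (basis 1 mol Q); extent of reaction ξ = X.
Moles: n_Q = 1 − X; n_N = 3.16 − X; n_R = X.
n_T = Σnᵢ = 4.16 − X.
Mole fractions y_i = n_i/n_T; K_p = p_R / (p_Q p_N) with p_i = y_i·P.
Setting this equal to 0.141 bar^-1 and taking the physical root (0 < X < 1) gives X = 0.257.

X = 0.257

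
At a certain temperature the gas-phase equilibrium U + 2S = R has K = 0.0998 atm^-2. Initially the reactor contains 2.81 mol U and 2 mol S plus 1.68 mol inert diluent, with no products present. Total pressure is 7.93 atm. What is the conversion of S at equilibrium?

Basis: 2 mol S initially; let X = conversion of S. Extent ξ = X.
At extent ξ: n_U = 2.81 − X; n_S = 2 − 2X; n_R = X; n_I = 1.68 (inert).
Total moles n_T = 6.49 − 2X.
y_i = n_i/n_T, p_i = y_i·P. K = p_R / (p_U p_S^2).
Setting this equal to 0.0998 atm^-2 and taking the physical root (0 < X < 1) gives X = 0.493.

X = 0.493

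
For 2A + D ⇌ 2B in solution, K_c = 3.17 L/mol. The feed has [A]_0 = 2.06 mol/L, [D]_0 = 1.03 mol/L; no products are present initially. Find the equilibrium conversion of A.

Let X = conversion of A; extent ξ = 2.06X/2 mol/L.
Concentrations: [A] = 2.06 − 2.06X; [D] = 1.03 − 1.03X; [B] = 2.06X.
K_c = [B]^2 / ([A]^2 [D]).
This equals 3.17 at X = 0.548 (the root in 0 < X < 1).

X = 0.548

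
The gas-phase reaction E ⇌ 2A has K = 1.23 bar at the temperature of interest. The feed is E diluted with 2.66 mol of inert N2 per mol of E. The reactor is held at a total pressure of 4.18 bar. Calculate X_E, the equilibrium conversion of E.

Take 1 mol E as basis and let X be its fractional conversion, so ξ = X.
Mole table: n_E = 1 − X; n_A = 2X; n_I = 2.66 (inert).
Total moles n_T = 3.66 + X.
y_i = n_i/n_T, p_i = y_i·P. K = p_A^2 / (p_E).
Setting this equal to 1.23 bar and taking the physical root (0 < X < 1) gives X = 0.418.

X = 0.418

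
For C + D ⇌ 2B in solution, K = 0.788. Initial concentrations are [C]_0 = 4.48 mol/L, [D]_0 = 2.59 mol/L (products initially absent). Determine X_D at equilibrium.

X = 0.398

Let X = conversion of D; extent ξ = 2.59·X mol/L.
Concentrations: [C] = 4.48 − 2.59X; [D] = 2.59 − 2.59X; [B] = 5.18X.
K = [B]^2 / ([C] [D]).
Solving K = 0.788 for X ∈ (0,1): X = 0.398.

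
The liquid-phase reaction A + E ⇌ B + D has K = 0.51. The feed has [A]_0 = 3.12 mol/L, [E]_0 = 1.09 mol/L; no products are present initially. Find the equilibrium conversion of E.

X = 0.639

Let X = conversion of E; extent ξ = 1.09·X mol/L.
Concentrations: [A] = 3.12 − 1.09X; [E] = 1.09 − 1.09X; [B] = 1.09X; [D] = 1.09X.
K = [B] [D] / ([A] [E]).
Solving K = 0.51 for X ∈ (0,1): X = 0.639.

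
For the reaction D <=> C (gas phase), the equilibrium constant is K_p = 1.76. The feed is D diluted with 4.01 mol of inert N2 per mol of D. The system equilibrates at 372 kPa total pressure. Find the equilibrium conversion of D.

Take 1 mol D as basis and let X be its fractional conversion, so ξ = X.
At extent ξ: n_D = 1 − X; n_C = X; n_I = 4.01 (inert).
Since Δν = 0, n_T = 5.01 throughout.
y_i = n_i/n_T, p_i = y_i·P. K_p = p_C / (p_D).
Equating to 1.76 and solving on 0 < X < 1: X = 0.638.

X = 0.638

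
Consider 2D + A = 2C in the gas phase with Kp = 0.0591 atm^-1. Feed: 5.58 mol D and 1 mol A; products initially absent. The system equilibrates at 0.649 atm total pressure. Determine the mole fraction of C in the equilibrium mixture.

y_C = 0.057

Let X = conversion of A (basis 1 mol A); extent of reaction ξ = X.
Moles: n_D = 5.58 − 2X; n_A = 1 − X; n_C = 2X.
n_T = Σnᵢ = 6.58 − X.
y_i = n_i/n_T, p_i = y_i·P. Kp = p_C^2 / (p_D^2 p_A).
Setting this equal to 0.0591 atm^-1 and taking the physical root (0 < X < 1) gives X = 0.183.
Then n_C = 0.365, n_T = 6.4, so y_C = 0.057.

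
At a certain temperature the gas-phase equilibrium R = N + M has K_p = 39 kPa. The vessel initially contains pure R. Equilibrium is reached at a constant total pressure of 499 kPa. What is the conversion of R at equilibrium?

X = 0.269

Basis: 1 mol R initially; let X = conversion of R. Extent ξ = X.
Species balance: n_R = 1 − X; n_N = X; n_M = X.
Summing: n_T = 1 + X.
y_i = n_i/n_T, p_i = y_i·P. K_p = p_N p_M / (p_R).
Substituting and setting equal to 39 kPa gives a polynomial in X; the root in (0,1) is X = 0.269.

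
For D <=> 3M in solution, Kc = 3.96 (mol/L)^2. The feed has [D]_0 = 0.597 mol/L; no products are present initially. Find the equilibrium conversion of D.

X = 0.564

Let X = conversion of D; extent ξ = 0.597·X mol/L.
Concentrations: [D] = 0.597 − 0.597X; [M] = 1.79X.
Kc = [M]^3 / ([D]).
Setting equal to 3.96 and solving for X on (0,1) gives X = 0.564.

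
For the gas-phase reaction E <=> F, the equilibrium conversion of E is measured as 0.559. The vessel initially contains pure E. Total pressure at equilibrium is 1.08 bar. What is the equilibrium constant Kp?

Take 1 mol E as basis and let X be its fractional conversion, so ξ = X.
Mole table: n_E = 1 − X; n_F = X.
Total moles n_T = 1 (Δν = 0, constant).
At X = 0.559: n_E = 0.441, n_F = 0.559, n_T = 1.
p_i = (n_i/n_T)·P. Kp = p_F / (p_E) = 1.27.

Kp = 1.27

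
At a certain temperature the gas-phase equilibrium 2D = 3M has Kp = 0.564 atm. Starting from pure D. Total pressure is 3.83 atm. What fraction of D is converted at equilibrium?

X = 0.293

Take 1 mol D as basis and let X be its fractional conversion, so ξ = 0.5X.
Moles: n_D = 1 − X; n_M = 1.5X.
Total moles n_T = 1 + 0.5X.
Mole fractions y_i = n_i/n_T; Kp = p_M^3 / (p_D^2) with p_i = y_i·P.
Substituting and setting equal to 0.564 atm gives a polynomial in X; the root in (0,1) is X = 0.293.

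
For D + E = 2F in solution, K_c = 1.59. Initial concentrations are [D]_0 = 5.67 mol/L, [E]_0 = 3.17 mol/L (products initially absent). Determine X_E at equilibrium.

X = 0.504

Let X = conversion of E; extent ξ = 3.17·X mol/L.
Concentrations: [D] = 5.67 − 3.17X; [E] = 3.17 − 3.17X; [F] = 6.34X.
K_c = [F]^2 / ([D] [E]).
Solving K_c = 1.59 for X ∈ (0,1): X = 0.504.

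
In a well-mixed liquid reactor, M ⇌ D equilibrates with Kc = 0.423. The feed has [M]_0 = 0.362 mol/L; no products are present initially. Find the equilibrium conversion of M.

X = 0.297

Let X = conversion of M; extent ξ = 0.362·X mol/L.
Concentrations: [M] = 0.362 − 0.362X; [D] = 0.362X.
Kc = [D] / ([M]).
Equating to 0.423: the physical root is X = 0.297.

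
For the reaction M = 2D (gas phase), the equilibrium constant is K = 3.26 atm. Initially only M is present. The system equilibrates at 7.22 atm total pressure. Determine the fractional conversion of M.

X = 0.318

Basis: 1 mol M initially; let X = conversion of M. Extent ξ = X.
Species balance: n_M = 1 − X; n_D = 2X.
Total moles n_T = 1 + X.
y_i = n_i/n_T, p_i = y_i·P. K = p_D^2 / (p_M).
Substituting and setting equal to 3.26 atm gives a polynomial in X; the root in (0,1) is X = 0.318.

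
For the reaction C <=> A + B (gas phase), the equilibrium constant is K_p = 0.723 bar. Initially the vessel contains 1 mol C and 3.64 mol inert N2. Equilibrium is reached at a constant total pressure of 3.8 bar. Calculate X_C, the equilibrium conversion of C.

Basis: 1 mol C initially; let X = conversion of C. Extent ξ = X.
Moles: n_C = 1 − X; n_A = X; n_B = X; n_I = 3.64 (inert).
Summing: n_T = 4.64 + X.
Mole fractions y_i = n_i/n_T; K_p = p_A p_B / (p_C) with p_i = y_i·P.
Equating to 0.723 bar and solving on 0 < X < 1: X = 0.618.

X = 0.618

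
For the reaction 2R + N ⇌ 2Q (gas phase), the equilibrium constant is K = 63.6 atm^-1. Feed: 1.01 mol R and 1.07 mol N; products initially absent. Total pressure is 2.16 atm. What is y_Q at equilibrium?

Basis: 1.01 mol R initially; let X = conversion of R. Extent ξ = 0.505X.
Species balance: n_R = 1.01 − 1.01X; n_N = 1.07 − 0.505X; n_Q = 1.01X.
Summing: n_T = 2.08 − 0.505X.
y_i = n_i/n_T, p_i = y_i·P. K = p_Q^2 / (p_R^2 p_N).
Setting this equal to 63.6 atm^-1 and taking the physical root (0 < X < 1) gives X = 0.879.
Then n_Q = 0.888, n_T = 1.64, so y_Q = 0.542.

y_Q = 0.542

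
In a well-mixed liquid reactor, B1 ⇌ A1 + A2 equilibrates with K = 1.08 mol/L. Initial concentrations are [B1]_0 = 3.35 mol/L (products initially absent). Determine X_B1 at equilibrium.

Let X = conversion of B1; extent ξ = 3.35·X mol/L.
Concentrations: [B1] = 3.35 − 3.35X; [A1] = 3.35X; [A2] = 3.35X.
K = [A1] [A2] / ([B1]).
Solving K = 1.08 for X ∈ (0,1): X = 0.429.

X = 0.429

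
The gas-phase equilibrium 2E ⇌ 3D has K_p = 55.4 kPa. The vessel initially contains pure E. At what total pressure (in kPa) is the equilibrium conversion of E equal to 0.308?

P = 310 kPa

Let X = conversion of E (basis 1 mol E); extent of reaction ξ = 0.5X.
Mole table: n_E = 1 − X; n_D = 1.5X.
n_T = Σnᵢ = 1 + 0.5X.
K_p = p_D^3 / (p_E^2) with p_i = (n_i/n_T)·P.
At X = 0.308: the mole-fraction product g(X) = Π y_i^ν_i = 0.1784. Since K_p = g(X)·P^{1}, P = (K_p/g)^(1/1) = (55.4/0.1784)^(1/1) = 310 kPa.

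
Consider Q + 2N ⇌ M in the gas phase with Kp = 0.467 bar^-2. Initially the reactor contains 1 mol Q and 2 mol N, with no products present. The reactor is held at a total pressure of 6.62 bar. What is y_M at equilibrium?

y_M = 0.465

Basis: 1 mol Q initially; let X = conversion of Q. Extent ξ = X.
Species balance: n_Q = 1 − X; n_N = 2 − 2X; n_M = X.
n_T = Σnᵢ = 3 − 2X.
Mole fractions y_i = n_i/n_T; Kp = p_M / (p_Q p_N^2) with p_i = y_i·P.
This yields a degree-3 equation in X; solving on (0,1), X = 0.723.
Then n_M = 0.723, n_T = 1.55, so y_M = 0.465.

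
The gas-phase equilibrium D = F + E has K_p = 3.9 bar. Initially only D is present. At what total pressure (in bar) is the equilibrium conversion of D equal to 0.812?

Let X = conversion of D (basis 1 mol D); extent of reaction ξ = X.
Species balance: n_D = 1 − X; n_F = X; n_E = X.
n_T = Σnᵢ = 1 + X.
K_p = p_F p_E / (p_D) with p_i = (n_i/n_T)·P.
At X = 0.812: the mole-fraction product g(X) = Π y_i^ν_i = 1.936. Since K_p = g(X)·P^{1}, P = (K_p/g)^(1/1) = (3.9/1.936)^(1/1) = 2.01 bar.

P = 2.01 bar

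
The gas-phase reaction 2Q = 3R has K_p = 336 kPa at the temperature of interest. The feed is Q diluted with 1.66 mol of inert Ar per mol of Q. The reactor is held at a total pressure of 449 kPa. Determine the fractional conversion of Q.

X = 0.526

Basis: 1 mol Q initially; let X = conversion of Q. Extent ξ = 0.5X.
Moles: n_Q = 1 − X; n_R = 1.5X; n_I = 1.66 (inert).
n_T = Σnᵢ = 2.66 + 0.5X.
With p_i = (n_i/n_T)P, K_p = p_R^3 / (p_Q^2).
Substituting and setting equal to 336 kPa gives a polynomial in X; the root in (0,1) is X = 0.526.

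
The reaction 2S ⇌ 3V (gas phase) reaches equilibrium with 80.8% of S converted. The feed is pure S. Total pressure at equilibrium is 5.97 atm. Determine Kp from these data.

Take 1 mol S as basis and let X be its fractional conversion, so ξ = 0.5X.
Mole table: n_S = 1 − X; n_V = 1.5X.
n_T = Σnᵢ = 1 + 0.5X.
At X = 0.808: n_S = 0.192, n_V = 1.21, n_T = 1.4.
p_i = (n_i/n_T)·P. Kp = p_V^3 / (p_S^2) = 205 atm.

Kp = 205 atm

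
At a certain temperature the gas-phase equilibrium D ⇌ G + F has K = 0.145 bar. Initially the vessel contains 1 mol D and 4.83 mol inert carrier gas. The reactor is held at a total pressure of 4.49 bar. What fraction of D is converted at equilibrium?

Let X = conversion of D (basis 1 mol D); extent of reaction ξ = X.
Mole table: n_D = 1 − X; n_G = X; n_F = X; n_I = 4.83 (inert).
Summing: n_T = 5.83 + X.
With p_i = (n_i/n_T)P, K = p_G p_F / (p_D).
Substituting and setting equal to 0.145 bar gives a polynomial in X; the root in (0,1) is X = 0.358.

X = 0.358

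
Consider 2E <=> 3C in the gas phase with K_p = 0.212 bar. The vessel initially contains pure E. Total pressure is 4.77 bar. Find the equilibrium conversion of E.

X = 0.209

Let X = conversion of E (basis 1 mol E); extent of reaction ξ = 0.5X.
At extent ξ: n_E = 1 − X; n_C = 1.5X.
Summing: n_T = 1 + 0.5X.
With p_i = (n_i/n_T)P, K_p = p_C^3 / (p_E^2).
Equating to 0.212 bar and solving on 0 < X < 1: X = 0.209.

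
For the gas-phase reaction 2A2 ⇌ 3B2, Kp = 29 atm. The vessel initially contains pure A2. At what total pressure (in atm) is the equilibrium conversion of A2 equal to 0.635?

P = 5.89 atm

Let X = conversion of A2 (basis 1 mol A2); extent of reaction ξ = 0.5X.
Moles: n_A2 = 1 − X; n_B2 = 1.5X.
Total moles n_T = 1 + 0.5X.
Kp = p_B2^3 / (p_A2^2) with p_i = (n_i/n_T)·P.
At X = 0.635: the mole-fraction product g(X) = Π y_i^ν_i = 4.923. Since Kp = g(X)·P^{1}, P = (Kp/g)^(1/1) = (29/4.923)^(1/1) = 5.89 atm.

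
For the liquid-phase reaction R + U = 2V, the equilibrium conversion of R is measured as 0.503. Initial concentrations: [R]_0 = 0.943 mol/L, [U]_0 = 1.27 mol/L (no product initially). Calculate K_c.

K_c = 2.41

Let X = conversion of R.
Concentrations: [R] = 0.943 − 0.943X; [U] = 1.27 − 0.943X; [V] = 1.89X.
At X = 0.503: [R] = 0.469, [U] = 0.796, [V] = 0.949.
K_c = [V]^2 / ([R] [U]) = 2.41.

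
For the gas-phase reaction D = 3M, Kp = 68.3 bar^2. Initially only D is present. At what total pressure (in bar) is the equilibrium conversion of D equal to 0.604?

P = 4.71 bar

Take 1 mol D as basis and let X be its fractional conversion, so ξ = X.
Mole table: n_D = 1 − X; n_M = 3X.
n_T = Σnᵢ = 1 + 2X.
Kp = p_M^3 / (p_D) with p_i = (n_i/n_T)·P.
At X = 0.604: the mole-fraction product g(X) = Π y_i^ν_i = 3.082. Since Kp = g(X)·P^{2}, P = (Kp/g)^(1/2) = (68.3/3.082)^(1/2) = 4.71 bar.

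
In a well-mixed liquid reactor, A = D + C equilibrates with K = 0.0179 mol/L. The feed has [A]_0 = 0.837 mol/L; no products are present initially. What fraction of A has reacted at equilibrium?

Let X = conversion of A; extent ξ = 0.837·X mol/L.
Concentrations: [A] = 0.837 − 0.837X; [D] = 0.837X; [C] = 0.837X.
K = [D] [C] / ([A]).
Equating to 0.0179 mol/L: the physical root is X = 0.136.

X = 0.136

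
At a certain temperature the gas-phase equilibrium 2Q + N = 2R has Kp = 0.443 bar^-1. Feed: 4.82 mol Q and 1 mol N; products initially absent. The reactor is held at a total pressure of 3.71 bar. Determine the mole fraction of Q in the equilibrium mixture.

Take 1 mol N as basis and let X be its fractional conversion, so ξ = X.
Species balance: n_Q = 4.82 − 2X; n_N = 1 − X; n_R = 2X.
n_T = Σnᵢ = 5.82 − X.
With p_i = (n_i/n_T)P, Kp = p_R^2 / (p_Q^2 p_N).
Setting this equal to 0.443 bar^-1 and taking the physical root (0 < X < 1) gives X = 0.620.
Then n_Q = 3.58, n_T = 5.2, so y_Q = 0.688.

y_Q = 0.688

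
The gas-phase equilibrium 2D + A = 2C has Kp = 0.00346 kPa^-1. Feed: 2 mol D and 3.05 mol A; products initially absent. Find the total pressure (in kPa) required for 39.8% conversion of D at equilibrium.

Take 2 mol D as basis and let X be its fractional conversion, so ξ = X.
Moles: n_D = 2 − 2X; n_A = 3.05 − X; n_C = 2X.
Total moles n_T = 5.05 − X.
Kp = p_C^2 / (p_D^2 p_A) with p_i = (n_i/n_T)·P.
At X = 0.398: the mole-fraction product g(X) = Π y_i^ν_i = 0.7667. Since Kp = g(X)·P^{-1}, P = (g/Kp)^(1/1) = (0.7667/0.00346)^(1/1) = 222 kPa.

P = 222 kPa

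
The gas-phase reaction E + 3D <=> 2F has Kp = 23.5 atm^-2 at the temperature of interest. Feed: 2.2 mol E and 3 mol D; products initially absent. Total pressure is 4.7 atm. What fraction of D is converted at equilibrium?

Take 3 mol D as basis and let X be its fractional conversion, so ξ = X.
Species balance: n_E = 2.2 − X; n_D = 3 − 3X; n_F = 2X.
Total moles n_T = 5.2 − 2X.
y_i = n_i/n_T, p_i = y_i·P. Kp = p_F^2 / (p_E p_D^3).
Substituting and setting equal to 23.5 atm^-2 gives a polynomial in X; the root in (0,1) is X = 0.875.

X = 0.875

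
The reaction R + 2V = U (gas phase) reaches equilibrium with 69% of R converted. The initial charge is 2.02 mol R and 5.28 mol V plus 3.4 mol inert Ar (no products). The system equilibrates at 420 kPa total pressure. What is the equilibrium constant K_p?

K_p = 0.000127 kPa^-2

Take 2.02 mol R as basis and let X be its fractional conversion, so ξ = 2.02X.
At extent ξ: n_R = 2.02 − 2.02X; n_V = 5.28 − 4.04X; n_U = 2.02X; n_I = 3.4 (inert).
n_T = Σnᵢ = 10.7 − 4.04X.
At X = 0.69: n_R = 0.626, n_V = 2.49, n_U = 1.39, n_T = 7.91.
p_i = (n_i/n_T)·P. K_p = p_U / (p_R p_V^2) = 0.000127 kPa^-2.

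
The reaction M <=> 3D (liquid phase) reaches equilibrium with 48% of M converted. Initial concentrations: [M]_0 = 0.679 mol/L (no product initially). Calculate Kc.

Let X = conversion of M.
Concentrations: [M] = 0.679 − 0.679X; [D] = 2.04X.
At X = 0.48: [M] = 0.353, [D] = 0.978.
Kc = [D]^3 / ([M]) = 2.65 (mol/L)^2.

Kc = 2.65 (mol/L)^2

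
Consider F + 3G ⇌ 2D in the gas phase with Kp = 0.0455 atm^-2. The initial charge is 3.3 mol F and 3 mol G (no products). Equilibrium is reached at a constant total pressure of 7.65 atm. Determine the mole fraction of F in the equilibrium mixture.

y_F = 0.528

Let X = conversion of G (basis 3 mol G); extent of reaction ξ = X.
Species balance: n_F = 3.3 − X; n_G = 3 − 3X; n_D = 2X.
n_T = Σnᵢ = 6.3 − 2X.
Mole fractions y_i = n_i/n_T; Kp = p_D^2 / (p_F p_G^3) with p_i = y_i·P.
This yields a degree-4 equation in X; solving on (0,1), X = 0.489.
Then n_F = 2.81, n_T = 5.32, so y_F = 0.528.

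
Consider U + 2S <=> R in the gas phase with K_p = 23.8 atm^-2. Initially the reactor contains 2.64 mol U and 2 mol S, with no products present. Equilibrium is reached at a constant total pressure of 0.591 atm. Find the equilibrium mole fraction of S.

y_S = 0.202

Basis: 2 mol S initially; let X = conversion of S. Extent ξ = X.
At extent ξ: n_U = 2.64 − X; n_S = 2 − 2X; n_R = X.
Summing: n_T = 4.64 − 2X.
Mole fractions y_i = n_i/n_T; K_p = p_R / (p_U p_S^2) with p_i = y_i·P.
Substituting and setting equal to 23.8 atm^-2 gives a polynomial in X; the root in (0,1) is X = 0.667.
Then n_S = 0.667, n_T = 3.31, so y_S = 0.202.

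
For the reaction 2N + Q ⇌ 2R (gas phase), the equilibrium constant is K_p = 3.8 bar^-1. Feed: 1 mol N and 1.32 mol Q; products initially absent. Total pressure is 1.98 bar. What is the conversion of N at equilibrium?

Basis: 1 mol N initially; let X = conversion of N. Extent ξ = 0.5X.
Species balance: n_N = 1 − X; n_Q = 1.32 − 0.5X; n_R = X.
Total moles n_T = 2.32 − 0.5X.
y_i = n_i/n_T, p_i = y_i·P. K_p = p_R^2 / (p_N^2 p_Q).
Substituting and setting equal to 3.8 bar^-1 gives a polynomial in X; the root in (0,1) is X = 0.659.

X = 0.659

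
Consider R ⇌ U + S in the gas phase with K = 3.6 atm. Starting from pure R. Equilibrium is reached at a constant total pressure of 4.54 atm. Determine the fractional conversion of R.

Let X = conversion of R (basis 1 mol R); extent of reaction ξ = X.
Mole table: n_R = 1 − X; n_U = X; n_S = X.
Summing: n_T = 1 + X.
y_i = n_i/n_T, p_i = y_i·P. K = p_U p_S / (p_R).
Substituting and setting equal to 3.6 atm gives a polynomial in X; the root in (0,1) is X = 0.665.

X = 0.665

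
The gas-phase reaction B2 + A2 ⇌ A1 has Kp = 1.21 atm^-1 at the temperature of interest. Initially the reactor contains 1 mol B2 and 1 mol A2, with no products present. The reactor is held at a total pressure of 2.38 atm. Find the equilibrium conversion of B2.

X = 0.492

Basis: 1 mol B2 initially; let X = conversion of B2. Extent ξ = X.
At extent ξ: n_B2 = 1 − X; n_A2 = 1 − X; n_A1 = X.
Total moles n_T = 2 − X.
With p_i = (n_i/n_T)P, Kp = p_A1 / (p_B2 p_A2).
Setting this equal to 1.21 atm^-1 and taking the physical root (0 < X < 1) gives X = 0.492.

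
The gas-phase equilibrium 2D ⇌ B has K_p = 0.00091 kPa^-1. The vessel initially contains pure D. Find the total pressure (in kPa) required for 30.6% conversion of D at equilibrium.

P = 296 kPa

Basis: 1 mol D initially; let X = conversion of D. Extent ξ = 0.5X.
Moles: n_D = 1 − X; n_B = 0.5X.
Summing: n_T = 1 − 0.5X.
K_p = p_B / (p_D^2) with p_i = (n_i/n_T)·P.
At X = 0.306: the mole-fraction product g(X) = Π y_i^ν_i = 0.2691. Since K_p = g(X)·P^{-1}, P = (g/K_p)^(1/1) = (0.2691/0.00091)^(1/1) = 296 kPa.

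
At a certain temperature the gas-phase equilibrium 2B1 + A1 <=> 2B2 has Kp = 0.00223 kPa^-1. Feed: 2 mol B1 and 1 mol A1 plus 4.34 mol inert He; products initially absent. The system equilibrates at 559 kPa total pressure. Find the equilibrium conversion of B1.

Basis: 2 mol B1 initially; let X = conversion of B1. Extent ξ = X.
At extent ξ: n_B1 = 2 − 2X; n_A1 = 1 − X; n_B2 = 2X; n_I = 4.34 (inert).
Summing: n_T = 7.34 − X.
y_i = n_i/n_T, p_i = y_i·P. Kp = p_B2^2 / (p_B1^2 p_A1).
Setting this equal to 0.00223 kPa^-1 and taking the physical root (0 < X < 1) gives X = 0.265.

X = 0.265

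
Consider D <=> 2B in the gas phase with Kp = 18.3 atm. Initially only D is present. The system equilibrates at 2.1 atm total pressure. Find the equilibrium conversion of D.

X = 0.828

Basis: 1 mol D initially; let X = conversion of D. Extent ξ = X.
At extent ξ: n_D = 1 − X; n_B = 2X.
Summing: n_T = 1 + X.
Mole fractions y_i = n_i/n_T; Kp = p_B^2 / (p_D) with p_i = y_i·P.
This yields a degree-2 equation in X; solving on (0,1), X = 0.828.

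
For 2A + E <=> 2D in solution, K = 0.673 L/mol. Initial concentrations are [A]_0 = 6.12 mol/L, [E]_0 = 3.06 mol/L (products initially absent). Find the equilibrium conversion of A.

Let X = conversion of A; extent ξ = 6.12X/2 mol/L.
Concentrations: [A] = 6.12 − 6.12X; [E] = 3.06 − 3.06X; [D] = 6.12X.
K = [D]^2 / ([A]^2 [E]).
Setting equal to 0.673 and solving for X on (0,1) gives X = 0.503.

X = 0.503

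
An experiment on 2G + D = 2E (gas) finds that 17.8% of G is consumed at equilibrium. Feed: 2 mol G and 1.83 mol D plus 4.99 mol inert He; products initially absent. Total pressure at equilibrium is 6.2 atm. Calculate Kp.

Kp = 0.0396 atm^-1

Take 2 mol G as basis and let X be its fractional conversion, so ξ = X.
Species balance: n_G = 2 − 2X; n_D = 1.83 − X; n_E = 2X; n_I = 4.99 (inert).
n_T = Σnᵢ = 8.82 − X.
At X = 0.178: n_G = 1.64, n_D = 1.65, n_E = 0.356, n_T = 8.64.
p_i = (n_i/n_T)·P. Kp = p_E^2 / (p_G^2 p_D) = 0.0396 atm^-1.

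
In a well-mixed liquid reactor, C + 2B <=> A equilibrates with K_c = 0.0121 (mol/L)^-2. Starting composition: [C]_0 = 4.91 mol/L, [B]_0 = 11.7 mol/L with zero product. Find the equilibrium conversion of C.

X = 0.414

Let X = conversion of C; extent ξ = 4.91·X mol/L.
Concentrations: [C] = 4.91 − 4.91X; [B] = 11.7 − 9.82X; [A] = 4.91X.
K_c = [A] / ([C] [B]^2).
Setting equal to 0.0121 and solving for X on (0,1) gives X = 0.414.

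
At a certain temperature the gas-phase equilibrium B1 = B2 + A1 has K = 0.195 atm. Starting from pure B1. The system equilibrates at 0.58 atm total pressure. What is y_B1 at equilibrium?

y_B1 = 0.332

Let X = conversion of B1 (basis 1 mol B1); extent of reaction ξ = X.
At extent ξ: n_B1 = 1 − X; n_B2 = X; n_A1 = X.
n_T = Σnᵢ = 1 + X.
With p_i = (n_i/n_T)P, K = p_B2 p_A1 / (p_B1).
Setting this equal to 0.195 atm and taking the physical root (0 < X < 1) gives X = 0.502.
Then n_B1 = 0.498, n_T = 1.5, so y_B1 = 0.332.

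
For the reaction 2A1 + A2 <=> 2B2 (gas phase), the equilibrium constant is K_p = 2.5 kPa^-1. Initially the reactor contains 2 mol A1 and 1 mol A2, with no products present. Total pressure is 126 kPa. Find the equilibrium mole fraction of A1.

y_A1 = 0.155

Let X = conversion of A1 (basis 2 mol A1); extent of reaction ξ = X.
Moles: n_A1 = 2 − 2X; n_A2 = 1 − X; n_B2 = 2X.
n_T = Σnᵢ = 3 − X.
y_i = n_i/n_T, p_i = y_i·P. K_p = p_B2^2 / (p_A1^2 p_A2).
Setting this equal to 2.5 kPa^-1 and taking the physical root (0 < X < 1) gives X = 0.832.
Then n_A1 = 0.336, n_T = 2.17, so y_A1 = 0.155.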